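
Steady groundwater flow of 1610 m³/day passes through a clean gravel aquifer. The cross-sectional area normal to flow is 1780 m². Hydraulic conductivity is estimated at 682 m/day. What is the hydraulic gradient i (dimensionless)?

From Q = K·A·i, i = Q / (K·A) = 1610 / (682.0 × 1780) = 0.001326.

0.00133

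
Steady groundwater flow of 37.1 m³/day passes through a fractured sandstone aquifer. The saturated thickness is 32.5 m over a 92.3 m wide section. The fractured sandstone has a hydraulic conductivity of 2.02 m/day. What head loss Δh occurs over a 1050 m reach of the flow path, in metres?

Cross-sectional area A = 92.3 × 32.5 = 3000 m².
From Q = K·A·i, i = Q / (K·A) = 37.1 / (2.020 × 3000) = 0.006123.
Head loss Δh = i · L = 0.006123 × 1050 = 6.429 m.

6.43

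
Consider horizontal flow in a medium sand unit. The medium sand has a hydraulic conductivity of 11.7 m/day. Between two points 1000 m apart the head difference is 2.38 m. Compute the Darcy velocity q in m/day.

0.0278

Hydraulic gradient i = Δh / L = 2.38 / 1000 = 0.002380.
Specific discharge q = K · i = 11.70 × 0.002380 = 0.02785 m/day.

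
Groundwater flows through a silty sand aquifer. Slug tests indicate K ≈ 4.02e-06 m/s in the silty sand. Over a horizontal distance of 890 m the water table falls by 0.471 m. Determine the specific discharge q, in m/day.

Convert K: 4.02e-06 m/s × 86400 = 0.3473 m/day.
Hydraulic gradient i = Δh / L = 0.471 / 890 = 0.0005292.
Specific discharge q = K · i = 0.3473 × 0.0005292 = 0.0001838 m/day.

0.000184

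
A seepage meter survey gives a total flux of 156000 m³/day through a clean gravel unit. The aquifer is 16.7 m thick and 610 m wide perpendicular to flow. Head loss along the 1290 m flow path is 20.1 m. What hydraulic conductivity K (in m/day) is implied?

983

Cross-sectional area A = 610 × 16.7 = 10187 m².
Hydraulic gradient i = Δh / L = 20.1 / 1290 = 0.01558.
From Q = K·A·i, K = Q / (A·i) = 156000 / (10187 × 0.01558) = 982.8 m/day.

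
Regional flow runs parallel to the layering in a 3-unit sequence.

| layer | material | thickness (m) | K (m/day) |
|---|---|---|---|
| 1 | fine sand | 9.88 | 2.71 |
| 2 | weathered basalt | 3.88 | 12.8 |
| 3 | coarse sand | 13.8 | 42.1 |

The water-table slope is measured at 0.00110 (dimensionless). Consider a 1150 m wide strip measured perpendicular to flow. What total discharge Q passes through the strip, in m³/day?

Flow is parallel to layering, so each bed carries its own Darcy discharge and the transmissivities add.
Σ(K_i·b_i) = 2.71×9.88 + 12.8×3.88 + 42.1×13.8 = 657.4 m²/day.
Hydraulic gradient i = 0.00110.
Q = Σ(K_i·b_i) · W · i = 657.4 × 1150 × 0.001100 = 831.6 m³/day.

832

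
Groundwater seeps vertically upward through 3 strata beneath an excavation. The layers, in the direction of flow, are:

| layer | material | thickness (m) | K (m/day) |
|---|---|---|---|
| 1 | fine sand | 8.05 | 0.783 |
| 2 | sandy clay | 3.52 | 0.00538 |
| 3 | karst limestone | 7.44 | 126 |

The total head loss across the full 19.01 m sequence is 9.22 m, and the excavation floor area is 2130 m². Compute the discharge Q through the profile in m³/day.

29.5

Flow is perpendicular to layering, so the layers act in series and the equivalent K is the thickness-weighted harmonic mean.
Total thickness L = 8.05 + 3.52 + 7.44 = 19.01 m.
Σ(b_i/K_i) = 8.05/0.783 + 3.52/0.00538 + 7.44/126 = 664.6 d.
K_eq = L / Σ(b_i/K_i) = 19.01 / 664.6 = 0.02860 m/day.
Q = K_eq · A · (Δh/L) = 0.02860 × 2130 × (9.22/19.01) = 29.55 m³/day.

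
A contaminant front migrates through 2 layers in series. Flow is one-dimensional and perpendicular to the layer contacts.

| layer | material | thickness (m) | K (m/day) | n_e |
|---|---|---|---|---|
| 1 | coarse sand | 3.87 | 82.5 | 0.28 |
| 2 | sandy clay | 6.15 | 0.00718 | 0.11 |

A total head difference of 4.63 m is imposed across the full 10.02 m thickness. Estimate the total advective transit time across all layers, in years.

With flow normal to the layers, continuity requires the same specific discharge q through every layer.
Σ(b_i/K_i) = 3.87/82.5 + 6.15/0.00718 = 856.6 d.
q = Δh / Σ(b_i/K_i) = 4.63 / 856.6 = 0.005405 m/day.
In each layer the seepage velocity is v_i = q/n_i, so the layer transit time is t_i = b_i·n_i / q:
  layer 1 (coarse sand): t_1 = 3.87 × 0.28 / 0.005405 = 200.5 d
  layer 2 (sandy clay): t_2 = 6.15 × 0.11 / 0.005405 = 125.2 d
Total t = Σ t_i = 325.6 days = 0.8915 years.

0.892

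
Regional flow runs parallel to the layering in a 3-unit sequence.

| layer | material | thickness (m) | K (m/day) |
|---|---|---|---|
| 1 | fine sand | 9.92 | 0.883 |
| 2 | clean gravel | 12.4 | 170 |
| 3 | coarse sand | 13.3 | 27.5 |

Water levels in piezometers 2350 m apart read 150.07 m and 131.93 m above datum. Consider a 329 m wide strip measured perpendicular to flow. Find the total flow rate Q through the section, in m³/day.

Flow is parallel to layering, so each bed carries its own Darcy discharge and the transmissivities add.
Σ(K_i·b_i) = 0.883×9.92 + 170×12.4 + 27.5×13.3 = 2483 m²/day.
Hydraulic gradient i = (150.07 − 131.93) / 2350 = 18.14 / 2350 = 0.007719.
Q = Σ(K_i·b_i) · W · i = 2483 × 329 × 0.007719 = 6305 m³/day.

6300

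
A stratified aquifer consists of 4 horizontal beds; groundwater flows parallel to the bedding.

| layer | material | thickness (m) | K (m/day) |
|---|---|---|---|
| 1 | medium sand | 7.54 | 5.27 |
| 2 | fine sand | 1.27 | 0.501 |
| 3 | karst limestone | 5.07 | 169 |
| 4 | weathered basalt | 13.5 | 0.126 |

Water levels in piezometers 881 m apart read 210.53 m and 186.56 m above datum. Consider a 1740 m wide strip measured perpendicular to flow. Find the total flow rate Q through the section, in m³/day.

42600

Flow is parallel to layering, so each bed carries its own Darcy discharge and the transmissivities add.
Σ(K_i·b_i) = 5.27×7.54 + 0.501×1.27 + 169×5.07 + 0.126×13.5 = 898.9 m²/day.
Hydraulic gradient i = (210.53 − 186.56) / 881 = 23.97 / 881 = 0.02721.
Q = Σ(K_i·b_i) · W · i = 898.9 × 1740 × 0.02721 = 42555 m³/day.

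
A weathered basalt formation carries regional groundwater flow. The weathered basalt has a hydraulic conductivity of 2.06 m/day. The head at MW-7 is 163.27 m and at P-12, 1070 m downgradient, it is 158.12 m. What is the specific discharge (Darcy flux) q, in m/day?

0.00991

Hydraulic gradient i = (163.27 − 158.12) / 1070 = 5.15 / 1070 = 0.004813.
Specific discharge q = K · i = 2.060 × 0.004813 = 0.009915 m/day.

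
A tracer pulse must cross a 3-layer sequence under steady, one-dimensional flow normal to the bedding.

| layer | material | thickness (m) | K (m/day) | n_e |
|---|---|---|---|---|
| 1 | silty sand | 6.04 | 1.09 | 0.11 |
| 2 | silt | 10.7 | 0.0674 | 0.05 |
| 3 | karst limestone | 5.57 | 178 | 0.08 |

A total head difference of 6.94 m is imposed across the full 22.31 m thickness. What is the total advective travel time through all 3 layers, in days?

39.0

With flow normal to the layers, continuity requires the same specific discharge q through every layer.
Σ(b_i/K_i) = 6.04/1.09 + 10.7/0.0674 + 5.57/178 = 164.3 d.
q = Δh / Σ(b_i/K_i) = 6.94 / 164.3 = 0.04223 m/day.
In each layer the seepage velocity is v_i = q/n_i, so the layer transit time is t_i = b_i·n_i / q:
  layer 1 (silty sand): t_1 = 6.04 × 0.11 / 0.04223 = 15.73 d
  layer 2 (silt): t_2 = 10.7 × 0.05 / 0.04223 = 12.67 d
  layer 3 (karst limestone): t_3 = 5.57 × 0.08 / 0.04223 = 10.55 d
Total t = Σ t_i = 38.95 days.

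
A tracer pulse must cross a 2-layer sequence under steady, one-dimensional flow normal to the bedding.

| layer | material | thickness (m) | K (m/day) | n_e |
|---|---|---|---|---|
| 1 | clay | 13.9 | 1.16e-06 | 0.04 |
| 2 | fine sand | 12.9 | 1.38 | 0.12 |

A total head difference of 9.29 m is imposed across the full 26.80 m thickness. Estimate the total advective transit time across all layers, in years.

With flow normal to the layers, continuity requires the same specific discharge q through every layer.
Σ(b_i/K_i) = 13.9/1.16e-06 + 12.9/1.38 = 1.198e+07 d.
q = Δh / Σ(b_i/K_i) = 9.29 / 1.198e+07 = 7.753e-07 m/day.
In each layer the seepage velocity is v_i = q/n_i, so the layer transit time is t_i = b_i·n_i / q:
  layer 1 (clay): t_1 = 13.9 × 0.04 / 7.753e-07 = 7.172e+05 d
  layer 2 (fine sand): t_2 = 12.9 × 0.12 / 7.753e-07 = 1.997e+06 d
Total t = Σ t_i = 2.714e+06 days = 7430 years.

7430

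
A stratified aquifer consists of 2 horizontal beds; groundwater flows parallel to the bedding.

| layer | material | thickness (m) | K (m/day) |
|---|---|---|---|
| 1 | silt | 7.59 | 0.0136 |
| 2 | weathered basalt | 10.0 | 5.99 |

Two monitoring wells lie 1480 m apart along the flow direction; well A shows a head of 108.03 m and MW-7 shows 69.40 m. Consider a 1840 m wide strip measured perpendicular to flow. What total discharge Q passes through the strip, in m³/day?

Flow is parallel to layering, so each bed carries its own Darcy discharge and the transmissivities add.
Σ(K_i·b_i) = 0.0136×7.59 + 5.99×10.0 = 60.00 m²/day.
Hydraulic gradient i = (108.03 − 69.40) / 1480 = 38.63 / 1480 = 0.02610.
Q = Σ(K_i·b_i) · W · i = 60.00 × 1840 × 0.02610 = 2882 m³/day.

2880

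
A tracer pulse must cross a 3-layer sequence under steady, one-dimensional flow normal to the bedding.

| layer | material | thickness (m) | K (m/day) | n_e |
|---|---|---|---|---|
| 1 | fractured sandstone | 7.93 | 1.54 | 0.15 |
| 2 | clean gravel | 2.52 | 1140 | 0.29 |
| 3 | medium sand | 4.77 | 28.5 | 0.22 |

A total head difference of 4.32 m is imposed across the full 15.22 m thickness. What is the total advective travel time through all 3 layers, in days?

3.66

With flow normal to the layers, continuity requires the same specific discharge q through every layer.
Σ(b_i/K_i) = 7.93/1.54 + 2.52/1140 + 4.77/28.5 = 5.319 d.
q = Δh / Σ(b_i/K_i) = 4.32 / 5.319 = 0.8122 m/day.
In each layer the seepage velocity is v_i = q/n_i, so the layer transit time is t_i = b_i·n_i / q:
  layer 1 (fractured sandstone): t_1 = 7.93 × 0.15 / 0.8122 = 1.465 d
  layer 2 (clean gravel): t_2 = 2.52 × 0.29 / 0.8122 = 0.8998 d
  layer 3 (medium sand): t_3 = 4.77 × 0.22 / 0.8122 = 1.292 d
Total t = Σ t_i = 3.656 days.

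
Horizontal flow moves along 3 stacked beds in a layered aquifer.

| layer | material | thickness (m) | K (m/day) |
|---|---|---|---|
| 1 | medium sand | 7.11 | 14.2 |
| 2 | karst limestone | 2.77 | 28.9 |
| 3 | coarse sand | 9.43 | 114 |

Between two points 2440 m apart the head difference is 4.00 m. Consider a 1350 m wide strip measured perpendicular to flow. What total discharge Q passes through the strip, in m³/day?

Flow is parallel to layering, so each bed carries its own Darcy discharge and the transmissivities add.
Σ(K_i·b_i) = 14.2×7.11 + 28.9×2.77 + 114×9.43 = 1256 m²/day.
Hydraulic gradient i = Δh / L = 4.00 / 2440 = 0.001639.
Q = Σ(K_i·b_i) · W · i = 1256 × 1350 × 0.001639 = 2780 m³/day.

2780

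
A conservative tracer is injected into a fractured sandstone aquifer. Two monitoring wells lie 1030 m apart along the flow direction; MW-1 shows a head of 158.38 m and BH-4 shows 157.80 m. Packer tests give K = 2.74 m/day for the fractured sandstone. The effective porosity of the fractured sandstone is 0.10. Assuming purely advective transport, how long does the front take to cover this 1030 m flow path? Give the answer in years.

Hydraulic gradient i = (158.38 − 157.80) / 1030 = 0.58 / 1030 = 0.0005631.
Darcy flux q = K · i = 2.740 × 0.0005631 = 0.001543 m/day.
Seepage velocity v = q / n_e = 0.001543 / 0.10 = 0.01543 m/day.
Travel time t = L / v = 1030 / 0.01543 = 66757 days = 182.8 years.

183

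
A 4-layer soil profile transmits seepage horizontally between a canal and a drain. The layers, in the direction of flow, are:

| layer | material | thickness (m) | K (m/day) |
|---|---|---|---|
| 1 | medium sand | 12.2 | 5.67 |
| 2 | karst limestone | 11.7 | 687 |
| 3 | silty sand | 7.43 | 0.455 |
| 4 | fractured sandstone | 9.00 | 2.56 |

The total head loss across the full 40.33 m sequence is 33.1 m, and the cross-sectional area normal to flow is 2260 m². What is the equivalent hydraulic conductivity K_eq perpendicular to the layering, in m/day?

1.83

Flow is perpendicular to layering, so the layers act in series and the equivalent K is the thickness-weighted harmonic mean.
Total thickness L = 12.2 + 11.7 + 7.43 + 9.00 = 40.33 m.
Σ(b_i/K_i) = 12.2/5.67 + 11.7/687 + 7.43/0.455 + 9.00/2.56 = 22.01 d.
K_eq = L / Σ(b_i/K_i) = 40.33 / 22.01 = 1.832 m/day.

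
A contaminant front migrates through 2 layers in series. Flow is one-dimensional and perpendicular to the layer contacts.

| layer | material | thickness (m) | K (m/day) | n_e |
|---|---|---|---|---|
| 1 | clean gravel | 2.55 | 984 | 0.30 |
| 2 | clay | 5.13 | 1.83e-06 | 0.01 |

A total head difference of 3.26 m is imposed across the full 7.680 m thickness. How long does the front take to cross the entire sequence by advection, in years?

With flow normal to the layers, continuity requires the same specific discharge q through every layer.
Σ(b_i/K_i) = 2.55/984 + 5.13/1.83e-06 = 2.803e+06 d.
q = Δh / Σ(b_i/K_i) = 3.26 / 2.803e+06 = 1.163e-06 m/day.
In each layer the seepage velocity is v_i = q/n_i, so the layer transit time is t_i = b_i·n_i / q:
  layer 1 (clean gravel): t_1 = 2.55 × 0.30 / 1.163e-06 = 6.578e+05 d
  layer 2 (clay): t_2 = 5.13 × 0.01 / 1.163e-06 = 44113 d
Total t = Σ t_i = 7.019e+05 days = 1922 years.

1920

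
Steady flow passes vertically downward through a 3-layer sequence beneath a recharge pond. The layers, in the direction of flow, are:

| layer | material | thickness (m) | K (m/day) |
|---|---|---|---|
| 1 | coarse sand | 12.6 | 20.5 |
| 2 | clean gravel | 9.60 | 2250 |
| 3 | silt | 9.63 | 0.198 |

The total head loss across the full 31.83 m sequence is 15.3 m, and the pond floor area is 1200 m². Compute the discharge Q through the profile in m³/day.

Flow is perpendicular to layering, so the layers act in series and the equivalent K is the thickness-weighted harmonic mean.
Total thickness L = 12.6 + 9.60 + 9.63 = 31.83 m.
Σ(b_i/K_i) = 12.6/20.5 + 9.60/2250 + 9.63/0.198 = 49.26 d.
K_eq = L / Σ(b_i/K_i) = 31.83 / 49.26 = 0.6462 m/day.
Q = K_eq · A · (Δh/L) = 0.6462 × 1200 × (15.3/31.83) = 372.8 m³/day.

373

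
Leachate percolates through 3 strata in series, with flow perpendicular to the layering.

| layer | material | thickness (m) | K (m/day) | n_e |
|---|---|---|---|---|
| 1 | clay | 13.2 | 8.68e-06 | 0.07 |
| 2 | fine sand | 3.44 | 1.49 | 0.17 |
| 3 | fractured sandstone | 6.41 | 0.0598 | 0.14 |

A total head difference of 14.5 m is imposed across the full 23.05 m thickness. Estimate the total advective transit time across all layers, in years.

691

With flow normal to the layers, continuity requires the same specific discharge q through every layer.
Σ(b_i/K_i) = 13.2/8.68e-06 + 3.44/1.49 + 6.41/0.0598 = 1.521e+06 d.
q = Δh / Σ(b_i/K_i) = 14.5 / 1.521e+06 = 9.534e-06 m/day.
In each layer the seepage velocity is v_i = q/n_i, so the layer transit time is t_i = b_i·n_i / q:
  layer 1 (clay): t_1 = 13.2 × 0.07 / 9.534e-06 = 96915 d
  layer 2 (fine sand): t_2 = 3.44 × 0.17 / 9.534e-06 = 61337 d
  layer 3 (fractured sandstone): t_3 = 6.41 × 0.14 / 9.534e-06 = 94125 d
Total t = Σ t_i = 2.524e+05 days = 691.0 years.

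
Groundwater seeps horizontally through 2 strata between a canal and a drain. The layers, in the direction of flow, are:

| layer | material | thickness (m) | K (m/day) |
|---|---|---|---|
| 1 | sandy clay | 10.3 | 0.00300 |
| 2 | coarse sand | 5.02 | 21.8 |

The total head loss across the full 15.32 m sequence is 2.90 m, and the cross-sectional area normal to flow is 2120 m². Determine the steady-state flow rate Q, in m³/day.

Flow is perpendicular to layering, so the layers act in series and the equivalent K is the thickness-weighted harmonic mean.
Total thickness L = 10.3 + 5.02 = 15.32 m.
Σ(b_i/K_i) = 10.3/0.00300 + 5.02/21.8 = 3434 d.
K_eq = L / Σ(b_i/K_i) = 15.32 / 3434 = 0.004462 m/day.
Q = K_eq · A · (Δh/L) = 0.004462 × 2120 × (2.90/15.32) = 1.791 m³/day.

1.79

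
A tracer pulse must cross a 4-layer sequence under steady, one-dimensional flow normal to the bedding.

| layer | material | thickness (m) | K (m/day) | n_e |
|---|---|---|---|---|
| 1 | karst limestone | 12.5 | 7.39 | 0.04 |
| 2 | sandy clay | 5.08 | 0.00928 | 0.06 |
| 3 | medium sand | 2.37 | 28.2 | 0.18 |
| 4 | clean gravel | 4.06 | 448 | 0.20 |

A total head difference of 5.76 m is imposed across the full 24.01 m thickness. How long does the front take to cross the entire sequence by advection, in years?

0.533

With flow normal to the layers, continuity requires the same specific discharge q through every layer.
Σ(b_i/K_i) = 12.5/7.39 + 5.08/0.00928 + 2.37/28.2 + 4.06/448 = 549.2 d.
q = Δh / Σ(b_i/K_i) = 5.76 / 549.2 = 0.01049 m/day.
In each layer the seepage velocity is v_i = q/n_i, so the layer transit time is t_i = b_i·n_i / q:
  layer 1 (karst limestone): t_1 = 12.5 × 0.04 / 0.01049 = 47.67 d
  layer 2 (sandy clay): t_2 = 5.08 × 0.06 / 0.01049 = 29.06 d
  layer 3 (medium sand): t_3 = 2.37 × 0.18 / 0.01049 = 40.68 d
  layer 4 (clean gravel): t_4 = 4.06 × 0.20 / 0.01049 = 77.42 d
Total t = Σ t_i = 194.8 days = 0.5334 years.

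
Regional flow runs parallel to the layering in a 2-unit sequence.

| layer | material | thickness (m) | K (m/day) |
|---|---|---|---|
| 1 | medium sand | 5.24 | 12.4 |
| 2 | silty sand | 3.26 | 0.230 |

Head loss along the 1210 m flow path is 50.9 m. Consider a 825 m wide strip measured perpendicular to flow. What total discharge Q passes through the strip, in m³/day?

Flow is parallel to layering, so each bed carries its own Darcy discharge and the transmissivities add.
Σ(K_i·b_i) = 12.4×5.24 + 0.230×3.26 = 65.73 m²/day.
Hydraulic gradient i = Δh / L = 50.9 / 1210 = 0.04207.
Q = Σ(K_i·b_i) · W · i = 65.73 × 825 × 0.04207 = 2281 m³/day.

2280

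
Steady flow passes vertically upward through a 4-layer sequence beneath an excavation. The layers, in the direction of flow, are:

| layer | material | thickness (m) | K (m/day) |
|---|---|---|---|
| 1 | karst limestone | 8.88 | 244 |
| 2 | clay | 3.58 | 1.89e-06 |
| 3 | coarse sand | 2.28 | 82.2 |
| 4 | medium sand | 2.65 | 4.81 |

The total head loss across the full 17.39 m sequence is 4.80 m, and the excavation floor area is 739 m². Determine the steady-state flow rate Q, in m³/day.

0.00187

Flow is perpendicular to layering, so the layers act in series and the equivalent K is the thickness-weighted harmonic mean.
Total thickness L = 8.88 + 3.58 + 2.28 + 2.65 = 17.39 m.
Σ(b_i/K_i) = 8.88/244 + 3.58/1.89e-06 + 2.28/82.2 + 2.65/4.81 = 1.894e+06 d.
K_eq = L / Σ(b_i/K_i) = 17.39 / 1.894e+06 = 9.181e-06 m/day.
Q = K_eq · A · (Δh/L) = 9.181e-06 × 739 × (4.80/17.39) = 0.001873 m³/day.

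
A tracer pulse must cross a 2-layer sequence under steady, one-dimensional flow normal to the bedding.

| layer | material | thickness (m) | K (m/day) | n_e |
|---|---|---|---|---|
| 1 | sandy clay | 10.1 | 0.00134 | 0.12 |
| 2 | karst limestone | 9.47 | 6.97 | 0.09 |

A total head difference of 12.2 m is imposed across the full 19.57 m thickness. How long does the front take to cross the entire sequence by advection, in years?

With flow normal to the layers, continuity requires the same specific discharge q through every layer.
Σ(b_i/K_i) = 10.1/0.00134 + 9.47/6.97 = 7539 d.
q = Δh / Σ(b_i/K_i) = 12.2 / 7539 = 0.001618 m/day.
In each layer the seepage velocity is v_i = q/n_i, so the layer transit time is t_i = b_i·n_i / q:
  layer 1 (sandy clay): t_1 = 10.1 × 0.12 / 0.001618 = 748.9 d
  layer 2 (karst limestone): t_2 = 9.47 × 0.09 / 0.001618 = 526.7 d
Total t = Σ t_i = 1276 days = 3.492 years.

3.49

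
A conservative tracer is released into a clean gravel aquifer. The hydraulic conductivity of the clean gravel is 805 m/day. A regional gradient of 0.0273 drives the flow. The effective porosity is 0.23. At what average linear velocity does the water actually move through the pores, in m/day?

Hydraulic gradient i = 0.0273.
Darcy flux q = K · i = 805.0 × 0.02730 = 21.98 m/day.
Seepage velocity v = q / n_e = 21.98 / 0.23 = 95.55 m/day.

95.5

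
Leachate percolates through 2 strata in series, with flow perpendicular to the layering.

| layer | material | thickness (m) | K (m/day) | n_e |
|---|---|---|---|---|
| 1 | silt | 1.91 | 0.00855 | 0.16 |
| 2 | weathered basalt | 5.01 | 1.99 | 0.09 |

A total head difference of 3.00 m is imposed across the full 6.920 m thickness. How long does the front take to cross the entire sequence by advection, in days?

With flow normal to the layers, continuity requires the same specific discharge q through every layer.
Σ(b_i/K_i) = 1.91/0.00855 + 5.01/1.99 = 225.9 d.
q = Δh / Σ(b_i/K_i) = 3.00 / 225.9 = 0.01328 m/day.
In each layer the seepage velocity is v_i = q/n_i, so the layer transit time is t_i = b_i·n_i / q:
  layer 1 (silt): t_1 = 1.91 × 0.16 / 0.01328 = 23.01 d
  layer 2 (weathered basalt): t_2 = 5.01 × 0.09 / 0.01328 = 33.95 d
Total t = Σ t_i = 56.97 days.

57.0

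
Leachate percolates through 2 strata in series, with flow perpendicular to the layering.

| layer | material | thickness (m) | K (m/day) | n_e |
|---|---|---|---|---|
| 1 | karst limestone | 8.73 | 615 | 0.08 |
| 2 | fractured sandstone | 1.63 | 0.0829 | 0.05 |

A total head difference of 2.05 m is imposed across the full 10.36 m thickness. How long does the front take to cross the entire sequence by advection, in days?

With flow normal to the layers, continuity requires the same specific discharge q through every layer.
Σ(b_i/K_i) = 8.73/615 + 1.63/0.0829 = 19.68 d.
q = Δh / Σ(b_i/K_i) = 2.05 / 19.68 = 0.1042 m/day.
In each layer the seepage velocity is v_i = q/n_i, so the layer transit time is t_i = b_i·n_i / q:
  layer 1 (karst limestone): t_1 = 8.73 × 0.08 / 0.1042 = 6.703 d
  layer 2 (fractured sandstone): t_2 = 1.63 × 0.05 / 0.1042 = 0.7823 d
Total t = Σ t_i = 7.486 days.

7.49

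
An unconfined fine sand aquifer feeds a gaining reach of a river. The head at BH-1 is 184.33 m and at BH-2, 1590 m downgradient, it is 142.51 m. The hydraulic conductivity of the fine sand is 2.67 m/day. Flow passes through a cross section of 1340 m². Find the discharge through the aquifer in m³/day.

94.1

Hydraulic gradient i = (184.33 − 142.51) / 1590 = 41.82 / 1590 = 0.02630.
Darcy's law: Q = K · A · i = 2.670 × 1340 × 0.02630 = 94.10 m³/day.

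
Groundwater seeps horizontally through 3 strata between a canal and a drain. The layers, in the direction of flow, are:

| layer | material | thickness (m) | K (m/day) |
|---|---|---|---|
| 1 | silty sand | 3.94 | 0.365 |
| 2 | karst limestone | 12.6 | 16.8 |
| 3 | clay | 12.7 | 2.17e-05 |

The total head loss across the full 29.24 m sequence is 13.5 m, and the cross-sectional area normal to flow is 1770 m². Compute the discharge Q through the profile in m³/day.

Flow is perpendicular to layering, so the layers act in series and the equivalent K is the thickness-weighted harmonic mean.
Total thickness L = 3.94 + 12.6 + 12.7 = 29.24 m.
Σ(b_i/K_i) = 3.94/0.365 + 12.6/16.8 + 12.7/2.17e-05 = 5.853e+05 d.
K_eq = L / Σ(b_i/K_i) = 29.24 / 5.853e+05 = 4.996e-05 m/day.
Q = K_eq · A · (Δh/L) = 4.996e-05 × 1770 × (13.5/29.24) = 0.04083 m³/day.

0.0408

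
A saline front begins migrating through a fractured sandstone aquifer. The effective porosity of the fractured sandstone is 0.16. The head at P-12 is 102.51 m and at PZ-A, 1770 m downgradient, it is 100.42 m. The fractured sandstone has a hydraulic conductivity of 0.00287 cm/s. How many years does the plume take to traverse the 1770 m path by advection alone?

Convert K: 0.00287 cm/s × 864 = 2.480 m/day.
Hydraulic gradient i = (102.51 − 100.42) / 1770 = 2.09 / 1770 = 0.001181.
Darcy flux q = K · i = 2.480 × 0.001181 = 0.002928 m/day.
Seepage velocity v = q / n_e = 0.002928 / 0.16 = 0.01830 m/day.
Travel time t = L / v = 1770 / 0.01830 = 96722 days = 264.8 years.

265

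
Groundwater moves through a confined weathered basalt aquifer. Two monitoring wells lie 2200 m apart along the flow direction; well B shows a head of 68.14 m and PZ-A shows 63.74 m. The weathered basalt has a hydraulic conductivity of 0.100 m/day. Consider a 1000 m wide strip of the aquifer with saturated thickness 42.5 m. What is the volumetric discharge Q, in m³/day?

8.50

Cross-sectional area A = 1000 × 42.5 = 42500 m².
Hydraulic gradient i = (68.14 − 63.74) / 2200 = 4.4 / 2200 = 0.002000.
Darcy's law: Q = K · A · i = 0.1000 × 42500 × 0.002000 = 8.500 m³/day.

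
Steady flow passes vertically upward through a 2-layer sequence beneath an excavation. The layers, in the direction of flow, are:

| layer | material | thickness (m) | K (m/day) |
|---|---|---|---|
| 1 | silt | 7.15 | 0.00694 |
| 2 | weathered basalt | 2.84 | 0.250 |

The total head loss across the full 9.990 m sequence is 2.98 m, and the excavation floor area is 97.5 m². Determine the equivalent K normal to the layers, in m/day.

0.00959

Flow is perpendicular to layering, so the layers act in series and the equivalent K is the thickness-weighted harmonic mean.
Total thickness L = 7.15 + 2.84 = 9.990 m.
Σ(b_i/K_i) = 7.15/0.00694 + 2.84/0.250 = 1042 d.
K_eq = L / Σ(b_i/K_i) = 9.990 / 1042 = 0.009591 m/day.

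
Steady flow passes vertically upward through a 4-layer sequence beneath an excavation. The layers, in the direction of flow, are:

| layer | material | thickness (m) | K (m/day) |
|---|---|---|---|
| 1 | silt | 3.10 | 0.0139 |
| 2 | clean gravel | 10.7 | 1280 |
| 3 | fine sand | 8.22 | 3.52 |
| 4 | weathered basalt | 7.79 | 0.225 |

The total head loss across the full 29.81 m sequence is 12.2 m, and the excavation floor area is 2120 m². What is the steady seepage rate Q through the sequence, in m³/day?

Flow is perpendicular to layering, so the layers act in series and the equivalent K is the thickness-weighted harmonic mean.
Total thickness L = 3.10 + 10.7 + 8.22 + 7.79 = 29.81 m.
Σ(b_i/K_i) = 3.10/0.0139 + 10.7/1280 + 8.22/3.52 + 7.79/0.225 = 260.0 d.
K_eq = L / Σ(b_i/K_i) = 29.81 / 260.0 = 0.1147 m/day.
Q = K_eq · A · (Δh/L) = 0.1147 × 2120 × (12.2/29.81) = 99.48 m³/day.

99.5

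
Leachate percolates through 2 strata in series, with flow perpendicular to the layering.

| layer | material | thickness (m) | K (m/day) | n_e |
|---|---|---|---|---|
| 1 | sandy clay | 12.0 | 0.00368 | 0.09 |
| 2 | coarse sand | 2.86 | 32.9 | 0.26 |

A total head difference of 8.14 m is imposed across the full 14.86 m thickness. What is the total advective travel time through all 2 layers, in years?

With flow normal to the layers, continuity requires the same specific discharge q through every layer.
Σ(b_i/K_i) = 12.0/0.00368 + 2.86/32.9 = 3261 d.
q = Δh / Σ(b_i/K_i) = 8.14 / 3261 = 0.002496 m/day.
In each layer the seepage velocity is v_i = q/n_i, so the layer transit time is t_i = b_i·n_i / q:
  layer 1 (sandy clay): t_1 = 12.0 × 0.09 / 0.002496 = 432.7 d
  layer 2 (coarse sand): t_2 = 2.86 × 0.26 / 0.002496 = 297.9 d
Total t = Σ t_i = 730.6 days = 2.000 years.

2.00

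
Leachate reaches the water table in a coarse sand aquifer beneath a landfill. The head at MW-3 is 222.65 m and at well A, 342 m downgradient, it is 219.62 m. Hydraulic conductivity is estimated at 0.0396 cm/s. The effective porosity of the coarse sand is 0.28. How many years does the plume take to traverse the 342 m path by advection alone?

Convert K: 0.0396 cm/s × 864 = 34.21 m/day.
Hydraulic gradient i = (222.65 − 219.62) / 342 = 3.03 / 342 = 0.008860.
Darcy flux q = K · i = 34.21 × 0.008860 = 0.3031 m/day.
Seepage velocity v = q / n_e = 0.3031 / 0.28 = 1.083 m/day.
Travel time t = L / v = 342 / 1.083 = 315.9 days = 0.8649 years.

0.865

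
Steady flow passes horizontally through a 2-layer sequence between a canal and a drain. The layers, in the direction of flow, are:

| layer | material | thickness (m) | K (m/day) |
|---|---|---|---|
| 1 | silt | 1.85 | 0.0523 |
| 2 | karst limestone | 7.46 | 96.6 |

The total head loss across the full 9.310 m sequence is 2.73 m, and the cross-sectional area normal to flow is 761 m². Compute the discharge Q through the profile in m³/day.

Flow is perpendicular to layering, so the layers act in series and the equivalent K is the thickness-weighted harmonic mean.
Total thickness L = 1.85 + 7.46 = 9.310 m.
Σ(b_i/K_i) = 1.85/0.0523 + 7.46/96.6 = 35.45 d.
K_eq = L / Σ(b_i/K_i) = 9.310 / 35.45 = 0.2626 m/day.
Q = K_eq · A · (Δh/L) = 0.2626 × 761 × (2.73/9.310) = 58.60 m³/day.

58.6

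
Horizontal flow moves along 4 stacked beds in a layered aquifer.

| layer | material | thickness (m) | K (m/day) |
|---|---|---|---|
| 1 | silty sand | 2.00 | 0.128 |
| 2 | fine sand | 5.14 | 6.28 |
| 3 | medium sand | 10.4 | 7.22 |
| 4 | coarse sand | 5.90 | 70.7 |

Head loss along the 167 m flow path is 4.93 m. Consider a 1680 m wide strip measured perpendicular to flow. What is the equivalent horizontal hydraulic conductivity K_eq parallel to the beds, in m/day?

22.4

Flow is parallel to layering, so each bed carries its own Darcy discharge and the transmissivities add.
Σ(K_i·b_i) = 0.128×2.00 + 6.28×5.14 + 7.22×10.4 + 70.7×5.90 = 524.8 m²/day.
Total thickness b = 23.44 m, so K_eq = Σ(K_i·b_i)/b = 22.39 m/day.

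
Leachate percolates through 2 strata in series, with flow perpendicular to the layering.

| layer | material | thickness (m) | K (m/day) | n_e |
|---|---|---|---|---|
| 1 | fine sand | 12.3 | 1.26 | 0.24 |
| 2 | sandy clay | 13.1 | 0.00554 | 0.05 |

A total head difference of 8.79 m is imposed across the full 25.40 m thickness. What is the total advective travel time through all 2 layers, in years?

2.67

With flow normal to the layers, continuity requires the same specific discharge q through every layer.
Σ(b_i/K_i) = 12.3/1.26 + 13.1/0.00554 = 2374 d.
q = Δh / Σ(b_i/K_i) = 8.79 / 2374 = 0.003702 m/day.
In each layer the seepage velocity is v_i = q/n_i, so the layer transit time is t_i = b_i·n_i / q:
  layer 1 (fine sand): t_1 = 12.3 × 0.24 / 0.003702 = 797.4 d
  layer 2 (sandy clay): t_2 = 13.1 × 0.05 / 0.003702 = 176.9 d
Total t = Σ t_i = 974.3 days = 2.668 years.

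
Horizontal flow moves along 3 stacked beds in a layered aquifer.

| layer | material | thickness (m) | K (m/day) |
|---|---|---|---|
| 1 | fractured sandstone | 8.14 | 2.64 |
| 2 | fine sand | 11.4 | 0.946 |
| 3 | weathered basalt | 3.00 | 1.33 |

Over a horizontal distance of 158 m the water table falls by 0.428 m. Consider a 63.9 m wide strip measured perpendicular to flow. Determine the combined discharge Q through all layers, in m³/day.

6.28

Flow is parallel to layering, so each bed carries its own Darcy discharge and the transmissivities add.
Σ(K_i·b_i) = 2.64×8.14 + 0.946×11.4 + 1.33×3.00 = 36.26 m²/day.
Hydraulic gradient i = Δh / L = 0.428 / 158 = 0.002709.
Q = Σ(K_i·b_i) · W · i = 36.26 × 63.9 × 0.002709 = 6.277 m³/day.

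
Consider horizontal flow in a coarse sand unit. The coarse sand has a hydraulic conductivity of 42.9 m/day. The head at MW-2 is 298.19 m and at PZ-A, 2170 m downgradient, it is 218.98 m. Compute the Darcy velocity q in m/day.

Hydraulic gradient i = (298.19 − 218.98) / 2170 = 79.21 / 2170 = 0.03650.
Specific discharge q = K · i = 42.90 × 0.03650 = 1.566 m/day.

1.57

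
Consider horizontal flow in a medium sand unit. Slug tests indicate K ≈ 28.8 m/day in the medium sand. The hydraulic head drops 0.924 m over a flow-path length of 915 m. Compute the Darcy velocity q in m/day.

Hydraulic gradient i = Δh / L = 0.924 / 915 = 0.001010.
Specific discharge q = K · i = 28.80 × 0.001010 = 0.02908 m/day.

0.0291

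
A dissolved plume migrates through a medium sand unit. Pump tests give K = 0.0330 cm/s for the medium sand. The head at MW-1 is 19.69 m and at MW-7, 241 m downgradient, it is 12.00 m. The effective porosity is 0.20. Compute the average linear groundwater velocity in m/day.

4.55

Convert K: 0.0330 cm/s × 864 = 28.51 m/day.
Hydraulic gradient i = (19.69 − 12.00) / 241 = 7.69 / 241 = 0.03191.
Darcy flux q = K · i = 28.51 × 0.03191 = 0.9098 m/day.
Seepage velocity v = q / n_e = 0.9098 / 0.20 = 4.549 m/day.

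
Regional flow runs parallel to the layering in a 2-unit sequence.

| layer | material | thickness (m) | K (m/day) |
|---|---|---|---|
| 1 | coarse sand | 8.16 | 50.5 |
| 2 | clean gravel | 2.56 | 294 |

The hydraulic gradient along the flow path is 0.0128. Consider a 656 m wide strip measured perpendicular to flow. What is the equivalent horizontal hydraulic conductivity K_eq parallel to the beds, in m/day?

Flow is parallel to layering, so each bed carries its own Darcy discharge and the transmissivities add.
Σ(K_i·b_i) = 50.5×8.16 + 294×2.56 = 1165 m²/day.
Total thickness b = 10.72 m, so K_eq = Σ(K_i·b_i)/b = 108.6 m/day.

109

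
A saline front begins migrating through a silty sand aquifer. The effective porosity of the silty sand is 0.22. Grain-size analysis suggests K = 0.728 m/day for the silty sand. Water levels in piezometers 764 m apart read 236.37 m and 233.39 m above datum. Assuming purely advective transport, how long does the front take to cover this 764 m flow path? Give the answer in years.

Hydraulic gradient i = (236.37 − 233.39) / 764 = 2.98 / 764 = 0.003901.
Darcy flux q = K · i = 0.7280 × 0.003901 = 0.002840 m/day.
Seepage velocity v = q / n_e = 0.002840 / 0.22 = 0.01291 m/day.
Travel time t = L / v = 764 / 0.01291 = 59192 days = 162.1 years.

162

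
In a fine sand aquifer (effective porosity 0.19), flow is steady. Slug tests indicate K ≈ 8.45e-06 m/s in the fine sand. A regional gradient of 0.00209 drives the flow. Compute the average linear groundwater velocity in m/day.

0.00803

Convert K: 8.45e-06 m/s × 86400 = 0.7301 m/day.
Hydraulic gradient i = 0.00209.
Darcy flux q = K · i = 0.7301 × 0.002090 = 0.001526 m/day.
Seepage velocity v = q / n_e = 0.001526 / 0.19 = 0.008031 m/day.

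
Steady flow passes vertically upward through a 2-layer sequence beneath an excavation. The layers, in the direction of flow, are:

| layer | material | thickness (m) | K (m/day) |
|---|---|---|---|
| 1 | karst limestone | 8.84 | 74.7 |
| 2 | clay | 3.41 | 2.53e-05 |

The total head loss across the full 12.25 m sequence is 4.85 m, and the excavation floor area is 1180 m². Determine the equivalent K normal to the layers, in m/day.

Flow is perpendicular to layering, so the layers act in series and the equivalent K is the thickness-weighted harmonic mean.
Total thickness L = 8.84 + 3.41 = 12.25 m.
Σ(b_i/K_i) = 8.84/74.7 + 3.41/2.53e-05 = 1.348e+05 d.
K_eq = L / Σ(b_i/K_i) = 12.25 / 1.348e+05 = 9.089e-05 m/day.

9.09e-05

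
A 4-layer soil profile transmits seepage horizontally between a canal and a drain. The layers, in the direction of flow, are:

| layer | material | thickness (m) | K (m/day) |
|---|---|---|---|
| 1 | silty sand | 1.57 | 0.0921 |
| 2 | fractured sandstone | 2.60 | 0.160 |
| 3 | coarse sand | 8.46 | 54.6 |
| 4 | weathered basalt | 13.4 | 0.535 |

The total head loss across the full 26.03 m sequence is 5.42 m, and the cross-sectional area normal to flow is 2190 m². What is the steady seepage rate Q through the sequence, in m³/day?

203

Flow is perpendicular to layering, so the layers act in series and the equivalent K is the thickness-weighted harmonic mean.
Total thickness L = 1.57 + 2.60 + 8.46 + 13.4 = 26.03 m.
Σ(b_i/K_i) = 1.57/0.0921 + 2.60/0.160 + 8.46/54.6 + 13.4/0.535 = 58.50 d.
K_eq = L / Σ(b_i/K_i) = 26.03 / 58.50 = 0.4450 m/day.
Q = K_eq · A · (Δh/L) = 0.4450 × 2190 × (5.42/26.03) = 202.9 m³/day.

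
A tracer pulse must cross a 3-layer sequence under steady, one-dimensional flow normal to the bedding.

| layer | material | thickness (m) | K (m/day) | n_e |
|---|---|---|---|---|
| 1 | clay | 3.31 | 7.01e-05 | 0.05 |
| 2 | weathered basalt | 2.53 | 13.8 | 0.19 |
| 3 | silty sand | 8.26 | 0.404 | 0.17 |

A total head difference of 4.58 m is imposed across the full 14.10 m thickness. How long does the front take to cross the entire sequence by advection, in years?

With flow normal to the layers, continuity requires the same specific discharge q through every layer.
Σ(b_i/K_i) = 3.31/7.01e-05 + 2.53/13.8 + 8.26/0.404 = 47239 d.
q = Δh / Σ(b_i/K_i) = 4.58 / 47239 = 9.695e-05 m/day.
In each layer the seepage velocity is v_i = q/n_i, so the layer transit time is t_i = b_i·n_i / q:
  layer 1 (clay): t_1 = 3.31 × 0.05 / 9.695e-05 = 1707 d
  layer 2 (weathered basalt): t_2 = 2.53 × 0.19 / 9.695e-05 = 4958 d
  layer 3 (silty sand): t_3 = 8.26 × 0.17 / 9.695e-05 = 14483 d
Total t = Σ t_i = 21148 days = 57.90 years.

57.9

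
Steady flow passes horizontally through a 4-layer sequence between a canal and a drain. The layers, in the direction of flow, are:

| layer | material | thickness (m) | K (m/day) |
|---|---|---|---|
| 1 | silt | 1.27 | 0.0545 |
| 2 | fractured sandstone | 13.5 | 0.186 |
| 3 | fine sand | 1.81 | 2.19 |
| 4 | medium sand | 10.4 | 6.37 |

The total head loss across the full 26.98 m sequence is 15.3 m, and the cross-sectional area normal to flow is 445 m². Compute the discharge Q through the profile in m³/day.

Flow is perpendicular to layering, so the layers act in series and the equivalent K is the thickness-weighted harmonic mean.
Total thickness L = 1.27 + 13.5 + 1.81 + 10.4 = 26.98 m.
Σ(b_i/K_i) = 1.27/0.0545 + 13.5/0.186 + 1.81/2.19 + 10.4/6.37 = 98.34 d.
K_eq = L / Σ(b_i/K_i) = 26.98 / 98.34 = 0.2743 m/day.
Q = K_eq · A · (Δh/L) = 0.2743 × 445 × (15.3/26.98) = 69.23 m³/day.

69.2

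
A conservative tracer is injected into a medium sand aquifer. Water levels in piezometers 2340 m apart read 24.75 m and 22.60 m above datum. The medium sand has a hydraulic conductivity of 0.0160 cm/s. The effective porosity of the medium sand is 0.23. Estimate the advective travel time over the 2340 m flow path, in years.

116

Convert K: 0.0160 cm/s × 864 = 13.82 m/day.
Hydraulic gradient i = (24.75 − 22.60) / 2340 = 2.15 / 2340 = 0.0009188.
Darcy flux q = K · i = 13.82 × 0.0009188 = 0.01270 m/day.
Seepage velocity v = q / n_e = 0.01270 / 0.23 = 0.05522 m/day.
Travel time t = L / v = 2340 / 0.05522 = 42373 days = 116.0 years.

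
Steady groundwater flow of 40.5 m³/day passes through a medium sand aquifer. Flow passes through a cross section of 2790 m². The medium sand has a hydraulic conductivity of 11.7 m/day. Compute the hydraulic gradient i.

0.00124

From Q = K·A·i, i = Q / (K·A) = 40.5 / (11.70 × 2790) = 0.001241.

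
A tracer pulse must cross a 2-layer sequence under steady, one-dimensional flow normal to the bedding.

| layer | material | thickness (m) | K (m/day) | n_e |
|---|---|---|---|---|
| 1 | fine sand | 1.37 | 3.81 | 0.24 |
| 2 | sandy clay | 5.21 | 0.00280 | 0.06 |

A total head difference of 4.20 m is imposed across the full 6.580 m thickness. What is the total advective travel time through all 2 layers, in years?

0.778

With flow normal to the layers, continuity requires the same specific discharge q through every layer.
Σ(b_i/K_i) = 1.37/3.81 + 5.21/0.00280 = 1861 d.
q = Δh / Σ(b_i/K_i) = 4.20 / 1861 = 0.002257 m/day.
In each layer the seepage velocity is v_i = q/n_i, so the layer transit time is t_i = b_i·n_i / q:
  layer 1 (fine sand): t_1 = 1.37 × 0.24 / 0.002257 = 145.7 d
  layer 2 (sandy clay): t_2 = 5.21 × 0.06 / 0.002257 = 138.5 d
Total t = Σ t_i = 284.2 days = 0.7781 years.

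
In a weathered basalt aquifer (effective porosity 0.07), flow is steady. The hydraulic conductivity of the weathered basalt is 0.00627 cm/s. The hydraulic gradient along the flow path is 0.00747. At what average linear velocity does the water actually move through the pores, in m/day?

0.578

Convert K: 0.00627 cm/s × 864 = 5.417 m/day.
Hydraulic gradient i = 0.00747.
Darcy flux q = K · i = 5.417 × 0.007470 = 0.04047 m/day.
Seepage velocity v = q / n_e = 0.04047 / 0.07 = 0.5781 m/day.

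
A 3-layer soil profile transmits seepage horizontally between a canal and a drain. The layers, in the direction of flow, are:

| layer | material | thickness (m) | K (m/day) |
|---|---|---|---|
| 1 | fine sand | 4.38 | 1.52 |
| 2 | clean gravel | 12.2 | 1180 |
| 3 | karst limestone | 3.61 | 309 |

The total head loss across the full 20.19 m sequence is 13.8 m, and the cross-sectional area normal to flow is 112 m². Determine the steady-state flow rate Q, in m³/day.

Flow is perpendicular to layering, so the layers act in series and the equivalent K is the thickness-weighted harmonic mean.
Total thickness L = 4.38 + 12.2 + 3.61 = 20.19 m.
Σ(b_i/K_i) = 4.38/1.52 + 12.2/1180 + 3.61/309 = 2.904 d.
K_eq = L / Σ(b_i/K_i) = 20.19 / 2.904 = 6.953 m/day.
Q = K_eq · A · (Δh/L) = 6.953 × 112 × (13.8/20.19) = 532.3 m³/day.

532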